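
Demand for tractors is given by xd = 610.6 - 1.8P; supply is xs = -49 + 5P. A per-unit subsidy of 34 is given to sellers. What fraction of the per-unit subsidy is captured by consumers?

Pre-subsidy: 610.6 - 1.8P = -49 + 5P gives P* = 97, x* = 436.
With the subsidy, sellers receive Ps = Pb + 34 for each unit, where Pb is the price buyers pay.
Supply in terms of Pb becomes xs = -49 + 5(Pb + 34) = 121 + 5Pb. Setting this equal to demand: 610.6 - 1.8Pb = 121 + 5Pb, so Pb = 72.
Sellers receive Ps = 72 + 34 = 106; x' = 610.6 − 1.8·72 = 481.
Buyers' price falls by P* − Pb = 97 − 72 = 25; sellers' price rises by Ps − P* = 106 − 97 = 9.
So consumers capture 25/34 = 25/34 of each unit of subsidy.

Consumer share = 25/34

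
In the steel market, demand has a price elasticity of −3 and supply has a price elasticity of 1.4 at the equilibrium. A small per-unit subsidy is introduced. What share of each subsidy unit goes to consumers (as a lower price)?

For a small subsidy around the equilibrium, the benefit split depends on the relative slopes, which at a point are proportional to the elasticities.
Buyer share = εs/(εs + |εd|) = 1.4/(1.4 + 3) = 7/22; seller share = |εd|/(εs + |εd|) = 15/22.

Consumer share = 7/22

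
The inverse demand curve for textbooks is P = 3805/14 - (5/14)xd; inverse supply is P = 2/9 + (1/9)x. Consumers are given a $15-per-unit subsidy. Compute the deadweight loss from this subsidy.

Pre-subsidy: 3805/14 - (5/14)x = 2/9 + (1/9)x gives x* = 34217/59 and P* = 3815/59.
With the rebate, buyers effectively pay Pb = Ps − 15, where Ps is the price sellers receive.
On the curves, Pb = 3805/14 - (5/14)x and Ps = 2/9 + (1/9)x; the wedge Ps − Pb = 15 gives 2/9 + (1/9)x − (3805/14 - (5/14)x) = 15, so x' = 36107/59.
Then Pb = 3805/14 − (5/14)·(36107/59) = 3140/59 and Ps = 2/9 + (1/9)·(36107/59) = 4025/59.
The subsidy expands output by 36107/59 − 34217/59 = 1890/59 past the efficient level; on those units the gap between marginal cost and willingness to pay runs from 0 up to 15.
DWL = ½ × 15 × 1890/59 = 14175/59.

Deadweight loss = 14175/59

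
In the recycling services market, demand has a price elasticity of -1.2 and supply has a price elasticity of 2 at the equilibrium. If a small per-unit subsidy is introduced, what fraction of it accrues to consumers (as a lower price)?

For a small subsidy around the equilibrium, the benefit split depends on the relative slopes, which at a point are proportional to the elasticities.
Buyer share = εs/(εs + |εd|) = 2/(2 + 1.2) = 0.625; seller share = |εd|/(εs + |εd|) = 0.375.

Consumer share = 0.625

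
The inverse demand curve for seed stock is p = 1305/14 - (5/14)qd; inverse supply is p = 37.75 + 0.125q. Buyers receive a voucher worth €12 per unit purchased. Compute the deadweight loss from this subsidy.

Deadweight loss = 448/3

Pre-subsidy: 1305/14 - (5/14)q = 37.75 + 0.125q gives q* = 3106/27 and p* = 2815/54.
With the rebate, buyers effectively pay pb = ps − 12, where ps is the price sellers receive.
On the curves, pb = 1305/14 - (5/14)q and ps = 37.75 + 0.125q; the wedge ps − pb = 12 gives 37.75 + 0.125q − (1305/14 - (5/14)q) = 12, so q' = 3778/27.
Then pb = 1305/14 − (5/14)·(3778/27) = 2335/54 and ps = 37.75 + 0.125·(3778/27) = 2983/54.
The subsidy expands output by 3778/27 − 3106/27 = 224/9 past the efficient level; on those units the gap between marginal cost and willingness to pay runs from 0 up to 12.
DWL = ½ × 12 × 224/9 = 448/3.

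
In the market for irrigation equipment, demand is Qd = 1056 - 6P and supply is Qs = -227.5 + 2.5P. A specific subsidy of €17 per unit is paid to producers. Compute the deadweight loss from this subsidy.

Pre-subsidy: 1056 - 6P = -227.5 + 2.5P gives P* = 151, Q* = 150.
With the subsidy, sellers receive Ps = Pb + 17 for each unit, where Pb is the price buyers pay.
Supply in terms of Pb becomes Qs = -227.5 + 2.5(Pb + 17) = -185 + 2.5Pb. Setting this equal to demand: 1056 - 6Pb = -185 + 2.5Pb, so Pb = 146.
Sellers receive Ps = 146 + 17 = 163; Q' = 1056 − 6·146 = 180.
The subsidy expands output by 180 − 150 = 30 past the efficient level; on those units the gap between marginal cost and willingness to pay runs from 0 up to 17.
DWL = ½ × 17 × 30 = 255.

Deadweight loss = €255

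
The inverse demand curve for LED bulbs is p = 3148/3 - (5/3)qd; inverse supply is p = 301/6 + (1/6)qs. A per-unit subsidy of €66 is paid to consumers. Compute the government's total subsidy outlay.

Government cost = €38346

Pre-subsidy: 3148/3 - (5/3)q = 301/6 + (1/6)q gives q* = 545 and p* = 141.
With the rebate, buyers effectively pay pb = ps − 66, where ps is the price sellers receive.
On the curves, pb = 3148/3 - (5/3)q and ps = 301/6 + (1/6)q; the wedge ps − pb = 66 gives 301/6 + (1/6)q − (3148/3 - (5/3)q) = 66, so q' = 581.
Then pb = 3148/3 − (5/3)·581 = 81 and ps = 301/6 + (1/6)·581 = 147.
Government outlay = subsidy × quantity = 66 × 581 = 38346.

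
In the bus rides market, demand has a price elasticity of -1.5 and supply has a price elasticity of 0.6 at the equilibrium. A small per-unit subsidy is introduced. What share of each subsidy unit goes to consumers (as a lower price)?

Consumer share = 2/7

For a small subsidy around the equilibrium, the benefit split depends on the relative slopes, which at a point are proportional to the elasticities.
Buyer share = εs/(εs + |εd|) = 0.6/(0.6 + 1.5) = 2/7; seller share = |εd|/(εs + |εd|) = 5/7.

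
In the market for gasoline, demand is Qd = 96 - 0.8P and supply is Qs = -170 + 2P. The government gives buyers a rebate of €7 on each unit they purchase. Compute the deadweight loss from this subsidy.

Deadweight loss = €14

Pre-subsidy: 96 - 0.8P = -170 + 2P gives P* = 95, Q* = 20.
With the rebate, buyers effectively pay Pb = Ps − 7, where Ps is the price sellers receive.
Demand in terms of Ps becomes Qd = 96 − 0.8(Ps − 7) = 101.6 - 0.8Ps. Setting this equal to supply: 101.6 - 0.8Ps = -170 + 2Ps, so Ps = 97.
Buyers pay Pb = 97 − 7 = 90; Q' = -170 + 2·97 = 24.
The subsidy expands output by 24 − 20 = 4 past the efficient level; on those units the gap between marginal cost and willingness to pay runs from 0 up to 7.
DWL = ½ × 7 × 4 = 14.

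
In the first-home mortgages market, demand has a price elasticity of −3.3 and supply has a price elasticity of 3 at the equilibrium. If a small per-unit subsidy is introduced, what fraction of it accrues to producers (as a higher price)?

Producer share = 11/21

For a small subsidy around the equilibrium, the benefit split depends on the relative slopes, which at a point are proportional to the elasticities.
Buyer share = εs/(εs + |εd|) = 3/(3 + 3.3) = 10/21; seller share = |εd|/(εs + |εd|) = 11/21.
So producers capture 11/21 of the subsidy.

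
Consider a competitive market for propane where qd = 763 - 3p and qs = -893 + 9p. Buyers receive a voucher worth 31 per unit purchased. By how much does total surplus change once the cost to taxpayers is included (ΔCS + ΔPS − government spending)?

Pre-subsidy: 763 - 3p = -893 + 9p gives p* = 138, q* = 349.
With the rebate, buyers effectively pay pb = ps − 31, where ps is the price sellers receive.
Demand in terms of ps becomes qd = 763 − 3(ps − 31) = 856 - 3ps. Setting this equal to supply: 856 - 3ps = -893 + 9ps, so ps = 145.75.
Buyers pay pb = 145.75 − 31 = 114.75; q' = -893 + 9·145.75 = 418.75.
ΔCS = ½(349 + 418.75)(138 − 114.75) = 8925.09375; ΔPS = ½(349 + 418.75)(145.75 − 138) = 2975.03125.
Government spending = 31 × 418.75 = 12981.25.
Net change = 8925.09375 + 2975.03125 − 12981.25 = -1081.125. The loss equals the DWL triangle ½·31·69.75.

Net change in total surplus = -1081.125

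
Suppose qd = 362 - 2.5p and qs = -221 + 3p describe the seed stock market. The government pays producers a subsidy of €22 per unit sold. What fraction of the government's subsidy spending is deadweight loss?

DWL / government spending = 15/127

Pre-subsidy: 362 - 2.5p = -221 + 3p gives p* = 106, q* = 97.
With the subsidy, sellers receive ps = pb + 22 for each unit, where pb is the price buyers pay.
Supply in terms of pb becomes qs = -221 + 3(pb + 22) = -155 + 3pb. Setting this equal to demand: 362 - 2.5pb = -155 + 3pb, so pb = 94.
Sellers receive ps = 94 + 22 = 116; q' = 362 − 2.5·94 = 127.
ΔCS = ½(97 + 127)(106 − 94) = 1344; ΔPS = ½(97 + 127)(116 − 106) = 1120.
Government spending = 22 × 127 = 2794.
DWL = ½ × 22 × (127 − 97) = 330; fraction = 330 / 2794 = 15/127.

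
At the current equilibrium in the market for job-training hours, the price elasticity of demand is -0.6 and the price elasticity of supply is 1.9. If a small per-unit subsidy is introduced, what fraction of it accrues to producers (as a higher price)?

Producer share = 0.24

For a small subsidy around the equilibrium, the benefit split depends on the relative slopes, which at a point are proportional to the elasticities.
Buyer share = εs/(εs + |εd|) = 1.9/(1.9 + 0.6) = 0.76; seller share = |εd|/(εs + |εd|) = 0.24.
So producers capture 0.24 of the subsidy.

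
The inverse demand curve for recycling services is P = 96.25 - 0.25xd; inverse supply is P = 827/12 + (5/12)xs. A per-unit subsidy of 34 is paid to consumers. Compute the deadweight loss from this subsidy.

Deadweight loss = 867

Pre-subsidy: 96.25 - 0.25x = 827/12 + (5/12)x gives x* = 41 and P* = 86.
With the rebate, buyers effectively pay Pb = Ps − 34, where Ps is the price sellers receive.
On the curves, Pb = 96.25 - 0.25x and Ps = 827/12 + (5/12)x; the wedge Ps − Pb = 34 gives 827/12 + (5/12)x − (96.25 - 0.25x) = 34, so x' = 92.
Then Pb = 96.25 − 0.25·92 = 73.25 and Ps = 827/12 + (5/12)·92 = 107.25.
The subsidy expands output by 92 − 41 = 51 past the efficient level; on those units the gap between marginal cost and willingness to pay runs from 0 up to 34.
DWL = ½ × 34 × 51 = 867.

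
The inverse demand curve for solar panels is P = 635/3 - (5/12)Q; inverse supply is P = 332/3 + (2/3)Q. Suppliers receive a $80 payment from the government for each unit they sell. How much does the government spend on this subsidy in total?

Government cost = 173760/13

Pre-subsidy: 635/3 - (5/12)Q = 332/3 + (2/3)Q gives Q* = 1212/13 and P* = 6740/39.
With the subsidy, sellers receive Ps = Pb + 80 for each unit, where Pb is the price buyers pay.
On the curves, Pb = 635/3 - (5/12)Q and Ps = 332/3 + (2/3)Q; the wedge Ps − Pb = 80 gives 332/3 + (2/3)Q − (635/3 - (5/12)Q) = 80, so Q' = 2172/13.
Then Pb = 635/3 − (5/12)·(2172/13) = 5540/39 and Ps = 332/3 + (2/3)·(2172/13) = 8660/39.
Government outlay = subsidy × quantity = 80 × 2172/13 = 173760/13.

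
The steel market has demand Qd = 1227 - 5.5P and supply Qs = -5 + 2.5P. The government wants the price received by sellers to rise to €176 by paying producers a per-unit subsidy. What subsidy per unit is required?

Required subsidy s = €32 per unit

At a seller price of 176, quantity supplied is -5 + 2.5·176 = 435.
Buyers absorb 435 only when they pay Pb with 1227 − 5.5·Pb = 435, i.e. Pb = 144.
s = Ps − Pb = 176 − 144 = 32.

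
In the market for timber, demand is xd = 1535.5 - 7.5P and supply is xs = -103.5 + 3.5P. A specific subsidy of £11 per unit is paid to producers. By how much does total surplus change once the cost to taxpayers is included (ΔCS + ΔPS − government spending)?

Net change in total surplus = -£144.375

Pre-subsidy: 1535.5 - 7.5P = -103.5 + 3.5P gives P* = 149, x* = 418.
With the subsidy, sellers receive Ps = Pb + 11 for each unit, where Pb is the price buyers pay.
Supply in terms of Pb becomes xs = -103.5 + 3.5(Pb + 11) = -65 + 3.5Pb. Setting this equal to demand: 1535.5 - 7.5Pb = -65 + 3.5Pb, so Pb = 145.5.
Sellers receive Ps = 145.5 + 11 = 156.5; x' = 1535.5 − 7.5·145.5 = 444.25.
ΔCS = ½(418 + 444.25)(149 − 145.5) = 1508.9375; ΔPS = ½(418 + 444.25)(156.5 − 149) = 3233.4375.
Government spending = 11 × 444.25 = 4886.75.
Net change = 1508.9375 + 3233.4375 − 4886.75 = -144.375. The loss equals the DWL triangle ½·11·26.25.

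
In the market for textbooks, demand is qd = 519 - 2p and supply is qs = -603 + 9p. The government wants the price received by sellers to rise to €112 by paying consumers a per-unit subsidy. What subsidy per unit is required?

At a seller price of 112, quantity supplied is -603 + 9·112 = 405.
Buyers absorb 405 only when they pay pb with 519 − 2·pb = 405, i.e. pb = 57.
s = ps − pb = 112 − 57 = 55.

Required subsidy s = €55 per unit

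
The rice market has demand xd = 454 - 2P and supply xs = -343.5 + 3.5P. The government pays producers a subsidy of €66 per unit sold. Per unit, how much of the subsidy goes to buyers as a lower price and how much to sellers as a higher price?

Buyers gain €42 per unit; sellers gain €24 per unit

Pre-subsidy: 454 - 2P = -343.5 + 3.5P gives P* = 145, x* = 164.
With the subsidy, sellers receive Ps = Pb + 66 for each unit, where Pb is the price buyers pay.
Supply in terms of Pb becomes xs = -343.5 + 3.5(Pb + 66) = -112.5 + 3.5Pb. Setting this equal to demand: 454 - 2Pb = -112.5 + 3.5Pb, so Pb = 103.
Sellers receive Ps = 103 + 66 = 169; x' = 454 − 2·103 = 248.
Buyers' price falls by P* − Pb = 145 − 103 = 42; sellers' price rises by Ps − P* = 169 − 145 = 24.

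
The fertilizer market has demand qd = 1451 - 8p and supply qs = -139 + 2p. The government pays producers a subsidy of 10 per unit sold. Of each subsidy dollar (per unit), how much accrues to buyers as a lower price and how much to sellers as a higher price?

Pre-subsidy: 1451 - 8p = -139 + 2p gives p* = 159, q* = 179.
With the subsidy, sellers receive ps = pb + 10 for each unit, where pb is the price buyers pay.
Supply in terms of pb becomes qs = -139 + 2(pb + 10) = -119 + 2pb. Setting this equal to demand: 1451 - 8pb = -119 + 2pb, so pb = 157.
Sellers receive ps = 157 + 10 = 167; q' = 1451 − 8·157 = 195.
Buyers' price falls by p* − pb = 159 − 157 = 2; sellers' price rises by ps − p* = 167 − 159 = 8.

Buyers gain 2 per unit; sellers gain 8 per unit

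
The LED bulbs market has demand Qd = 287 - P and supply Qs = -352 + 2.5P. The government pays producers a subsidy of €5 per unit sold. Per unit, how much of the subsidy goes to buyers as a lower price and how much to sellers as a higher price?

Pre-subsidy: 287 - P = -352 + 2.5P gives P* = 1278/7, Q* = 731/7.
With the subsidy, sellers receive Ps = Pb + 5 for each unit, where Pb is the price buyers pay.
Supply in terms of Pb becomes Qs = -352 + 2.5(Pb + 5) = -339.5 + 2.5Pb. Setting this equal to demand: 287 - Pb = -339.5 + 2.5Pb, so Pb = 179.
Sellers receive Ps = 179 + 5 = 184; Q' = 287 − 1·179 = 108.
Buyers' price falls by P* − Pb = 1278/7 − 179 = 25/7; sellers' price rises by Ps − P* = 184 − 1278/7 = 10/7.

Buyers gain 25/7 per unit; sellers gain 10/7 per unit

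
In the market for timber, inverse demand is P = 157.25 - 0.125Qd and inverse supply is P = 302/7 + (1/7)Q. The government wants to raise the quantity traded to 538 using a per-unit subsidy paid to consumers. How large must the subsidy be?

At Q = 538, from the demand curve buyers pay Pb = 157.25 − 0.125·538 = 90; from the supply curve sellers need Ps = 302/7 + (1/7)·538 = 120.
The subsidy must fill the gap: s = Ps − Pb = 120 − 90 = 30.

Required subsidy s = 30 per unit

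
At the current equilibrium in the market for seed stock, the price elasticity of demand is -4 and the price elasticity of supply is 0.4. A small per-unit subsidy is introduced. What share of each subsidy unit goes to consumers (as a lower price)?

For a small subsidy around the equilibrium, the benefit split depends on the relative slopes, which at a point are proportional to the elasticities.
Buyer share = εs/(εs + |εd|) = 0.4/(0.4 + 4) = 1/11; seller share = |εd|/(εs + |εd|) = 10/11.

Consumer share = 1/11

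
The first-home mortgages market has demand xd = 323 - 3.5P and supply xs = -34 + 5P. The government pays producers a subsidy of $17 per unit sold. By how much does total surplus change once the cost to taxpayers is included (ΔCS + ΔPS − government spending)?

Pre-subsidy: 323 - 3.5P = -34 + 5P gives P* = 42, x* = 176.
With the subsidy, sellers receive Ps = Pb + 17 for each unit, where Pb is the price buyers pay.
Supply in terms of Pb becomes xs = -34 + 5(Pb + 17) = 51 + 5Pb. Setting this equal to demand: 323 - 3.5Pb = 51 + 5Pb, so Pb = 32.
Sellers receive Ps = 32 + 17 = 49; x' = 323 − 3.5·32 = 211.
ΔCS = ½(176 + 211)(42 − 32) = 1935; ΔPS = ½(176 + 211)(49 − 42) = 1354.5.
Government spending = 17 × 211 = 3587.
Net change = 1935 + 1354.5 − 3587 = -297.5. The loss equals the DWL triangle ½·17·35.

Net change in total surplus = -$297.5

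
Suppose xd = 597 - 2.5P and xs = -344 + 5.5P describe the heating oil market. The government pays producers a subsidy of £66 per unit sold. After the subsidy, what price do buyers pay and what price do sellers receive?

Buyers pay £72.25; sellers receive £138.25

Pre-subsidy: 597 - 2.5P = -344 + 5.5P gives P* = 117.625, x* = 302.9375.
With the subsidy, sellers receive Ps = Pb + 66 for each unit, where Pb is the price buyers pay.
Supply in terms of Pb becomes xs = -344 + 5.5(Pb + 66) = 19 + 5.5Pb. Setting this equal to demand: 597 - 2.5Pb = 19 + 5.5Pb, so Pb = 72.25.
Sellers receive Ps = 72.25 + 66 = 138.25; x' = 597 − 2.5·72.25 = 416.375.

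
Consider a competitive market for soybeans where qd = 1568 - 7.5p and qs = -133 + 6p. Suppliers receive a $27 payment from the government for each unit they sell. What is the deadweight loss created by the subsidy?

Deadweight loss = $1215

Pre-subsidy: 1568 - 7.5p = -133 + 6p gives p* = 126, q* = 623.
With the subsidy, sellers receive ps = pb + 27 for each unit, where pb is the price buyers pay.
Supply in terms of pb becomes qs = -133 + 6(pb + 27) = 29 + 6pb. Setting this equal to demand: 1568 - 7.5pb = 29 + 6pb, so pb = 114.
Sellers receive ps = 114 + 27 = 141; q' = 1568 − 7.5·114 = 713.
The subsidy expands output by 713 − 623 = 90 past the efficient level; on those units the gap between marginal cost and willingness to pay runs from 0 up to 27.
DWL = ½ × 27 × 90 = 1215.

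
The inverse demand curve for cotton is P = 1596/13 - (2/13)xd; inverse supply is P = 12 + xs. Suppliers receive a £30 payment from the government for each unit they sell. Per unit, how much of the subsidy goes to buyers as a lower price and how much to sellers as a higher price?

Buyers gain £4 per unit; sellers gain £26 per unit

Pre-subsidy: 1596/13 - (2/13)x = 12 + x gives x* = 96 and P* = 108.
With the subsidy, sellers receive Ps = Pb + 30 for each unit, where Pb is the price buyers pay.
On the curves, Pb = 1596/13 - (2/13)x and Ps = 12 + x; the wedge Ps − Pb = 30 gives 12 + x − (1596/13 - (2/13)x) = 30, so x' = 122.
Then Pb = 1596/13 − (2/13)·122 = 104 and Ps = 12 + 1·122 = 134.
Buyers' price falls by P* − Pb = 108 − 104 = 4; sellers' price rises by Ps − P* = 134 − 108 = 26.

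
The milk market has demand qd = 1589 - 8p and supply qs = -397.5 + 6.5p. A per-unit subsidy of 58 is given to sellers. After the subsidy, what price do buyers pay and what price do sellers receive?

Pre-subsidy: 1589 - 8p = -397.5 + 6.5p gives p* = 137, q* = 493.
With the subsidy, sellers receive ps = pb + 58 for each unit, where pb is the price buyers pay.
Supply in terms of pb becomes qs = -397.5 + 6.5(pb + 58) = -20.5 + 6.5pb. Setting this equal to demand: 1589 - 8pb = -20.5 + 6.5pb, so pb = 111.
Sellers receive ps = 111 + 58 = 169; q' = 1589 − 8·111 = 701.

Buyers pay 111; sellers receive 169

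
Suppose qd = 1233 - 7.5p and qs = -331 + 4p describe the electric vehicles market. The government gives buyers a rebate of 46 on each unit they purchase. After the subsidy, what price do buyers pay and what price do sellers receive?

Buyers pay 120; sellers receive 166

Pre-subsidy: 1233 - 7.5p = -331 + 4p gives p* = 136, q* = 213.
With the rebate, buyers effectively pay pb = ps − 46, where ps is the price sellers receive.
Demand in terms of ps becomes qd = 1233 − 7.5(ps − 46) = 1578 - 7.5ps. Setting this equal to supply: 1578 - 7.5ps = -331 + 4ps, so ps = 166.
Buyers pay pb = 166 − 46 = 120; q' = -331 + 4·166 = 333.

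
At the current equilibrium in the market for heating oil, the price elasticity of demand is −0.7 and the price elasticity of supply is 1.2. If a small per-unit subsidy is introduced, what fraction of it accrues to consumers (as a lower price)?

For a small subsidy around the equilibrium, the benefit split depends on the relative slopes, which at a point are proportional to the elasticities.
Buyer share = εs/(εs + |εd|) = 1.2/(1.2 + 0.7) = 12/19; seller share = |εd|/(εs + |εd|) = 7/19.

Consumer share = 12/19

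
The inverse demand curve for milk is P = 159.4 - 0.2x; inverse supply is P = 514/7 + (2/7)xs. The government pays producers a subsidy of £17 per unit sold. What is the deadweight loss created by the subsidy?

Deadweight loss = £297.5

Pre-subsidy: 159.4 - 0.2x = 514/7 + (2/7)x gives x* = 177 and P* = 124.
With the subsidy, sellers receive Ps = Pb + 17 for each unit, where Pb is the price buyers pay.
On the curves, Pb = 159.4 - 0.2x and Ps = 514/7 + (2/7)x; the wedge Ps − Pb = 17 gives 514/7 + (2/7)x − (159.4 - 0.2x) = 17, so x' = 212.
Then Pb = 159.4 − 0.2·212 = 117 and Ps = 514/7 + (2/7)·212 = 134.
The subsidy expands output by 212 − 177 = 35 past the efficient level; on those units the gap between marginal cost and willingness to pay runs from 0 up to 17.
DWL = ½ × 17 × 35 = 297.5.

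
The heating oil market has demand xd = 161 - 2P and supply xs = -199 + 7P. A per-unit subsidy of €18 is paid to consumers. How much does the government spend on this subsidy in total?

Government cost = €1962

Pre-subsidy: 161 - 2P = -199 + 7P gives P* = 40, x* = 81.
With the rebate, buyers effectively pay Pb = Ps − 18, where Ps is the price sellers receive.
Demand in terms of Ps becomes xd = 161 − 2(Ps − 18) = 197 - 2Ps. Setting this equal to supply: 197 - 2Ps = -199 + 7Ps, so Ps = 44.
Buyers pay Pb = 44 − 18 = 26; x' = -199 + 7·44 = 109.
Government outlay = subsidy × quantity = 18 × 109 = 1962.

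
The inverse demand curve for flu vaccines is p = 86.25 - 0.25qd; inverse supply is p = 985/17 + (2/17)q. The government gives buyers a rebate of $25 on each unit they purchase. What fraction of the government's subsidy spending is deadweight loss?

DWL / government spending = 34/145

Pre-subsidy: 86.25 - 0.25q = 985/17 + (2/17)q gives q* = 77 and p* = 67.
With the rebate, buyers effectively pay pb = ps − 25, where ps is the price sellers receive.
On the curves, pb = 86.25 - 0.25q and ps = 985/17 + (2/17)q; the wedge ps − pb = 25 gives 985/17 + (2/17)q − (86.25 - 0.25q) = 25, so q' = 145.
Then pb = 86.25 − 0.25·145 = 50 and ps = 985/17 + (2/17)·145 = 75.
ΔCS = ½(77 + 145)(67 − 50) = 1887; ΔPS = ½(77 + 145)(75 − 67) = 888.
Government spending = 25 × 145 = 3625.
DWL = ½ × 25 × (145 − 77) = 850; fraction = 850 / 3625 = 34/145.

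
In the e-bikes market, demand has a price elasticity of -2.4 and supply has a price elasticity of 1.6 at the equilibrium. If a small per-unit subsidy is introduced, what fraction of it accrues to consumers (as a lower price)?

For a small subsidy around the equilibrium, the benefit split depends on the relative slopes, which at a point are proportional to the elasticities.
Buyer share = εs/(εs + |εd|) = 1.6/(1.6 + 2.4) = 0.4; seller share = |εd|/(εs + |εd|) = 0.6.

Consumer share = 0.4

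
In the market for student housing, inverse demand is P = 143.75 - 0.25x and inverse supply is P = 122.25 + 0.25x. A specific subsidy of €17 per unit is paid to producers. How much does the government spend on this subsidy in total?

Pre-subsidy: 143.75 - 0.25x = 122.25 + 0.25x gives x* = 43 and P* = 133.
With the subsidy, sellers receive Ps = Pb + 17 for each unit, where Pb is the price buyers pay.
On the curves, Pb = 143.75 - 0.25x and Ps = 122.25 + 0.25x; the wedge Ps − Pb = 17 gives 122.25 + 0.25x − (143.75 - 0.25x) = 17, so x' = 77.
Then Pb = 143.75 − 0.25·77 = 124.5 and Ps = 122.25 + 0.25·77 = 141.5.
Government outlay = subsidy × quantity = 17 × 77 = 1309.

Government cost = €1309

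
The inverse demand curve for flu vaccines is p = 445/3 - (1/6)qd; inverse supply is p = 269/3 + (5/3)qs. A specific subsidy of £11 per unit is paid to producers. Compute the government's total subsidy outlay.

Government cost = £418

Pre-subsidy: 445/3 - (1/6)q = 269/3 + (5/3)q gives q* = 32 and p* = 143.
With the subsidy, sellers receive ps = pb + 11 for each unit, where pb is the price buyers pay.
On the curves, pb = 445/3 - (1/6)q and ps = 269/3 + (5/3)q; the wedge ps − pb = 11 gives 269/3 + (5/3)q − (445/3 - (1/6)q) = 11, so q' = 38.
Then pb = 445/3 − (1/6)·38 = 142 and ps = 269/3 + (5/3)·38 = 153.
Government outlay = subsidy × quantity = 11 × 38 = 418.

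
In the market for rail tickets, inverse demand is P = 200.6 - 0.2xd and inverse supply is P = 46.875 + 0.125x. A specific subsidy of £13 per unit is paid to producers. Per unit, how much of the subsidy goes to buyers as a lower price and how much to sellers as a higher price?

Buyers gain £8 per unit; sellers gain £5 per unit

Pre-subsidy: 200.6 - 0.2x = 46.875 + 0.125x gives x* = 473 and P* = 106.
With the subsidy, sellers receive Ps = Pb + 13 for each unit, where Pb is the price buyers pay.
On the curves, Pb = 200.6 - 0.2x and Ps = 46.875 + 0.125x; the wedge Ps − Pb = 13 gives 46.875 + 0.125x − (200.6 - 0.2x) = 13, so x' = 513.
Then Pb = 200.6 − 0.2·513 = 98 and Ps = 46.875 + 0.125·513 = 111.
Buyers' price falls by P* − Pb = 106 − 98 = 8; sellers' price rises by Ps − P* = 111 − 106 = 5.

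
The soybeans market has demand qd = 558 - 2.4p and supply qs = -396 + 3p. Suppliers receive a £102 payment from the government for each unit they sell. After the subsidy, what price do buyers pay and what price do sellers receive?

Pre-subsidy: 558 - 2.4p = -396 + 3p gives p* = 530/3, q* = 134.
With the subsidy, sellers receive ps = pb + 102 for each unit, where pb is the price buyers pay.
Supply in terms of pb becomes qs = -396 + 3(pb + 102) = -90 + 3pb. Setting this equal to demand: 558 - 2.4pb = -90 + 3pb, so pb = 120.
Sellers receive ps = 120 + 102 = 222; q' = 558 − 2.4·120 = 270.

Buyers pay £120; sellers receive £222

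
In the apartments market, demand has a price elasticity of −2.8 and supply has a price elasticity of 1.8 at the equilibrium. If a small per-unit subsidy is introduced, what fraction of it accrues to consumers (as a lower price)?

Consumer share = 9/23

For a small subsidy around the equilibrium, the benefit split depends on the relative slopes, which at a point are proportional to the elasticities.
Buyer share = εs/(εs + |εd|) = 1.8/(1.8 + 2.8) = 9/23; seller share = |εd|/(εs + |εd|) = 14/23.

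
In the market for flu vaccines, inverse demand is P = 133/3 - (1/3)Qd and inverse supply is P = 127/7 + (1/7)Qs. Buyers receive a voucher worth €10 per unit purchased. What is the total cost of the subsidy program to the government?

Government cost = €760

Pre-subsidy: 133/3 - (1/3)Q = 127/7 + (1/7)Q gives Q* = 55 and P* = 26.
With the rebate, buyers effectively pay Pb = Ps − 10, where Ps is the price sellers receive.
On the curves, Pb = 133/3 - (1/3)Q and Ps = 127/7 + (1/7)Q; the wedge Ps − Pb = 10 gives 127/7 + (1/7)Q − (133/3 - (1/3)Q) = 10, so Q' = 76.
Then Pb = 133/3 − (1/3)·76 = 19 and Ps = 127/7 + (1/7)·76 = 29.
Government outlay = subsidy × quantity = 10 × 76 = 760.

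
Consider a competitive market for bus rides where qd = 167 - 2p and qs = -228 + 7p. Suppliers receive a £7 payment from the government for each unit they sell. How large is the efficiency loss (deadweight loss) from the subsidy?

Deadweight loss = 343/9

Pre-subsidy: 167 - 2p = -228 + 7p gives p* = 395/9, q* = 713/9.
With the subsidy, sellers receive ps = pb + 7 for each unit, where pb is the price buyers pay.
Supply in terms of pb becomes qs = -228 + 7(pb + 7) = -179 + 7pb. Setting this equal to demand: 167 - 2pb = -179 + 7pb, so pb = 346/9.
Sellers receive ps = 346/9 + 7 = 409/9; q' = 167 − 2·(346/9) = 811/9.
The subsidy expands output by 811/9 − 713/9 = 98/9 past the efficient level; on those units the gap between marginal cost and willingness to pay runs from 0 up to 7.
DWL = ½ × 7 × 98/9 = 343/9.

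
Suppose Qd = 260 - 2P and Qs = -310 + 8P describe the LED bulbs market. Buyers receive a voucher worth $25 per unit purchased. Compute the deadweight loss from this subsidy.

Deadweight loss = $500

Pre-subsidy: 260 - 2P = -310 + 8P gives P* = 57, Q* = 146.
With the rebate, buyers effectively pay Pb = Ps − 25, where Ps is the price sellers receive.
Demand in terms of Ps becomes Qd = 260 − 2(Ps − 25) = 310 - 2Ps. Setting this equal to supply: 310 - 2Ps = -310 + 8Ps, so Ps = 62.
Buyers pay Pb = 62 − 25 = 37; Q' = -310 + 8·62 = 186.
The subsidy expands output by 186 − 146 = 40 past the efficient level; on those units the gap between marginal cost and willingness to pay runs from 0 up to 25.
DWL = ½ × 25 × 40 = 500.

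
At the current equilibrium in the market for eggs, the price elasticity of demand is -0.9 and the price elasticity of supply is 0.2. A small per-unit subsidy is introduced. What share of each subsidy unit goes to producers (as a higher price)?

For a small subsidy around the equilibrium, the benefit split depends on the relative slopes, which at a point are proportional to the elasticities.
Buyer share = εs/(εs + |εd|) = 0.2/(0.2 + 0.9) = 2/11; seller share = |εd|/(εs + |εd|) = 9/11.
So producers capture 9/11 of the subsidy.

Producer share = 9/11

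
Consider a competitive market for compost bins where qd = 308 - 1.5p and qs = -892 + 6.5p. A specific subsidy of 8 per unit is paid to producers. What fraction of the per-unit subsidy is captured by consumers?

Pre-subsidy: 308 - 1.5p = -892 + 6.5p gives p* = 150, q* = 83.
With the subsidy, sellers receive ps = pb + 8 for each unit, where pb is the price buyers pay.
Supply in terms of pb becomes qs = -892 + 6.5(pb + 8) = -840 + 6.5pb. Setting this equal to demand: 308 - 1.5pb = -840 + 6.5pb, so pb = 143.5.
Sellers receive ps = 143.5 + 8 = 151.5; q' = 308 − 1.5·143.5 = 92.75.
Buyers' price falls by p* − pb = 150 − 143.5 = 6.5; sellers' price rises by ps − p* = 151.5 − 150 = 1.5.
So consumers capture 6.5/8 = 0.8125 of each unit of subsidy.

Consumer share = 0.8125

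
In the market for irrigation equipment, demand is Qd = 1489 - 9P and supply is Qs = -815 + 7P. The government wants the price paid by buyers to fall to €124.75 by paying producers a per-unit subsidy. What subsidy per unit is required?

Required subsidy s = €44 per unit

At a buyer price of 124.75, quantity demanded is 1489 − 9·124.75 = 366.25.
Sellers supply 366.25 only when they receive Ps with -815 + 7·Ps = 366.25, i.e. Ps = 168.75.
s = Ps − Pb = 168.75 − 124.75 = 44.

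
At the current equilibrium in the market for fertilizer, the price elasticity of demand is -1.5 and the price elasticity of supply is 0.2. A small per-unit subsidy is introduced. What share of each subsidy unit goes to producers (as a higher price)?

For a small subsidy around the equilibrium, the benefit split depends on the relative slopes, which at a point are proportional to the elasticities.
Buyer share = εs/(εs + |εd|) = 0.2/(0.2 + 1.5) = 2/17; seller share = |εd|/(εs + |εd|) = 15/17.
So producers capture 15/17 of the subsidy.

Producer share = 15/17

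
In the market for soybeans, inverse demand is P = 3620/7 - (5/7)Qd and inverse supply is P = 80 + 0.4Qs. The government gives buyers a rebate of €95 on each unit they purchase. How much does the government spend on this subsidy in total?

Government cost = 1769375/39

Pre-subsidy: 3620/7 - (5/7)Q = 80 + 0.4Q gives Q* = 5100/13 and P* = 3080/13.
With the rebate, buyers effectively pay Pb = Ps − 95, where Ps is the price sellers receive.
On the curves, Pb = 3620/7 - (5/7)Q and Ps = 80 + 0.4Q; the wedge Ps − Pb = 95 gives 80 + 0.4Q − (3620/7 - (5/7)Q) = 95, so Q' = 18625/39.
Then Pb = 3620/7 − (5/7)·(18625/39) = 6865/39 and Ps = 80 + 0.4·(18625/39) = 10570/39.
Government outlay = subsidy × quantity = 95 × 18625/39 = 1769375/39.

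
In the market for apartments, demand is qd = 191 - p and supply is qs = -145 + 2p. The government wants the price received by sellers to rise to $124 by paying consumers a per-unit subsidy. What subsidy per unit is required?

Required subsidy s = $36 per unit

At a seller price of 124, quantity supplied is -145 + 2·124 = 103.
Buyers absorb 103 only when they pay pb with 191 − 1·pb = 103, i.e. pb = 88.
s = ps − pb = 124 − 88 = 36.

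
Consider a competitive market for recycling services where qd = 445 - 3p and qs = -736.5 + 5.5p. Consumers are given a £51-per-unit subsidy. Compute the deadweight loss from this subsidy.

Deadweight loss = £2524.5

Pre-subsidy: 445 - 3p = -736.5 + 5.5p gives p* = 139, q* = 28.
With the rebate, buyers effectively pay pb = ps − 51, where ps is the price sellers receive.
Demand in terms of ps becomes qd = 445 − 3(ps − 51) = 598 - 3ps. Setting this equal to supply: 598 - 3ps = -736.5 + 5.5ps, so ps = 157.
Buyers pay pb = 157 − 51 = 106; q' = -736.5 + 5.5·157 = 127.
The subsidy expands output by 127 − 28 = 99 past the efficient level; on those units the gap between marginal cost and willingness to pay runs from 0 up to 51.
DWL = ½ × 51 × 99 = 2524.5.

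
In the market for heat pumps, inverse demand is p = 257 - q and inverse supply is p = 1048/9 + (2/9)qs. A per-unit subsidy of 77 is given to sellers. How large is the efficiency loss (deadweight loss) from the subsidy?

Pre-subsidy: 257 - q = 1048/9 + (2/9)q gives q* = 115 and p* = 142.
With the subsidy, sellers receive ps = pb + 77 for each unit, where pb is the price buyers pay.
On the curves, pb = 257 - q and ps = 1048/9 + (2/9)q; the wedge ps − pb = 77 gives 1048/9 + (2/9)q − (257 - q) = 77, so q' = 178.
Then pb = 257 − 1·178 = 79 and ps = 1048/9 + (2/9)·178 = 156.
The subsidy expands output by 178 − 115 = 63 past the efficient level; on those units the gap between marginal cost and willingness to pay runs from 0 up to 77.
DWL = ½ × 77 × 63 = 2425.5.

Deadweight loss = 2425.5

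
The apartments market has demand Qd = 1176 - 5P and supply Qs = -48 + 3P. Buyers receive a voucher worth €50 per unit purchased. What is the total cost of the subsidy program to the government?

Pre-subsidy: 1176 - 5P = -48 + 3P gives P* = 153, Q* = 411.
With the rebate, buyers effectively pay Pb = Ps − 50, where Ps is the price sellers receive.
Demand in terms of Ps becomes Qd = 1176 − 5(Ps − 50) = 1426 - 5Ps. Setting this equal to supply: 1426 - 5Ps = -48 + 3Ps, so Ps = 184.25.
Buyers pay Pb = 184.25 − 50 = 134.25; Q' = -48 + 3·184.25 = 504.75.
Government outlay = subsidy × quantity = 50 × 504.75 = 25237.5.

Government cost = €25237.5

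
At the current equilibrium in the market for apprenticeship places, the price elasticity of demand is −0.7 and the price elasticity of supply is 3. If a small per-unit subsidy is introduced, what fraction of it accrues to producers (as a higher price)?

Producer share = 7/37

For a small subsidy around the equilibrium, the benefit split depends on the relative slopes, which at a point are proportional to the elasticities.
Buyer share = εs/(εs + |εd|) = 3/(3 + 0.7) = 30/37; seller share = |εd|/(εs + |εd|) = 7/37.
So producers capture 7/37 of the subsidy.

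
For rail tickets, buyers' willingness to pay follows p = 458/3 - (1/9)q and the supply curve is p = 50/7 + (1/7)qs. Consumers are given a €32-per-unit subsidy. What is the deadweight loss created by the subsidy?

Deadweight loss = €2016

Pre-subsidy: 458/3 - (1/9)q = 50/7 + (1/7)q gives q* = 573 and p* = 89.
With the rebate, buyers effectively pay pb = ps − 32, where ps is the price sellers receive.
On the curves, pb = 458/3 - (1/9)q and ps = 50/7 + (1/7)q; the wedge ps − pb = 32 gives 50/7 + (1/7)q − (458/3 - (1/9)q) = 32, so q' = 699.
Then pb = 458/3 − (1/9)·699 = 75 and ps = 50/7 + (1/7)·699 = 107.
The subsidy expands output by 699 − 573 = 126 past the efficient level; on those units the gap between marginal cost and willingness to pay runs from 0 up to 32.
DWL = ½ × 32 × 126 = 2016.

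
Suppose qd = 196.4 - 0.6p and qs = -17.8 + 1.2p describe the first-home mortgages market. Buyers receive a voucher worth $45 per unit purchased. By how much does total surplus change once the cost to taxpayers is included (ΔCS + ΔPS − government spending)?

Net change in total surplus = -$405

Pre-subsidy: 196.4 - 0.6p = -17.8 + 1.2p gives p* = 119, q* = 125.
With the rebate, buyers effectively pay pb = ps − 45, where ps is the price sellers receive.
Demand in terms of ps becomes qd = 196.4 − 0.6(ps − 45) = 223.4 - 0.6ps. Setting this equal to supply: 223.4 - 0.6ps = -17.8 + 1.2ps, so ps = 134.
Buyers pay pb = 134 − 45 = 89; q' = -17.8 + 1.2·134 = 143.
ΔCS = ½(125 + 143)(119 − 89) = 4020; ΔPS = ½(125 + 143)(134 − 119) = 2010.
Government spending = 45 × 143 = 6435.
Net change = 4020 + 2010 − 6435 = -405. The loss equals the DWL triangle ½·45·18.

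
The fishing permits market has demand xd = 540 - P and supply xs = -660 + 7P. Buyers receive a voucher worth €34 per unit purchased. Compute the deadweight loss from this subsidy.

Pre-subsidy: 540 - P = -660 + 7P gives P* = 150, x* = 390.
With the rebate, buyers effectively pay Pb = Ps − 34, where Ps is the price sellers receive.
Demand in terms of Ps becomes xd = 540 − 1(Ps − 34) = 574 - Ps. Setting this equal to supply: 574 - Ps = -660 + 7Ps, so Ps = 154.25.
Buyers pay Pb = 154.25 − 34 = 120.25; x' = -660 + 7·154.25 = 419.75.
The subsidy expands output by 419.75 − 390 = 29.75 past the efficient level; on those units the gap between marginal cost and willingness to pay runs from 0 up to 34.
DWL = ½ × 34 × 29.75 = 505.75.

Deadweight loss = €505.75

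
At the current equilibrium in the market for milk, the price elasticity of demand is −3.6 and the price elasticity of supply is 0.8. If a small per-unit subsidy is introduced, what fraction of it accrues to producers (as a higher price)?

For a small subsidy around the equilibrium, the benefit split depends on the relative slopes, which at a point are proportional to the elasticities.
Buyer share = εs/(εs + |εd|) = 0.8/(0.8 + 3.6) = 2/11; seller share = |εd|/(εs + |εd|) = 9/11.
So producers capture 9/11 of the subsidy.

Producer share = 9/11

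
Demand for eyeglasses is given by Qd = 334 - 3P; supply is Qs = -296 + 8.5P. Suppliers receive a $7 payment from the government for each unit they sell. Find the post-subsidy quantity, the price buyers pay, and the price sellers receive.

Q' = 4259/23; buyers pay 1141/23; sellers receive 1302/23

Pre-subsidy: 334 - 3P = -296 + 8.5P gives P* = 1260/23, Q* = 3902/23.
With the subsidy, sellers receive Ps = Pb + 7 for each unit, where Pb is the price buyers pay.
Supply in terms of Pb becomes Qs = -296 + 8.5(Pb + 7) = -236.5 + 8.5Pb. Setting this equal to demand: 334 - 3Pb = -236.5 + 8.5Pb, so Pb = 1141/23.
Sellers receive Ps = 1141/23 + 7 = 1302/23; Q' = 334 − 3·(1141/23) = 4259/23.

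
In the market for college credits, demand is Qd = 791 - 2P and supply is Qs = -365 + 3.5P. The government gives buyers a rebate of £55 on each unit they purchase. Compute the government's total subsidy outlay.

Government cost = £24235

Pre-subsidy: 791 - 2P = -365 + 3.5P gives P* = 2312/11, Q* = 4077/11.
With the rebate, buyers effectively pay Pb = Ps − 55, where Ps is the price sellers receive.
Demand in terms of Ps becomes Qd = 791 − 2(Ps − 55) = 901 - 2Ps. Setting this equal to supply: 901 - 2Ps = -365 + 3.5Ps, so Ps = 2532/11.
Buyers pay Pb = 2532/11 − 55 = 1927/11; Q' = -365 + 3.5·(2532/11) = 4847/11.
Government outlay = subsidy × quantity = 55 × 4847/11 = 24235.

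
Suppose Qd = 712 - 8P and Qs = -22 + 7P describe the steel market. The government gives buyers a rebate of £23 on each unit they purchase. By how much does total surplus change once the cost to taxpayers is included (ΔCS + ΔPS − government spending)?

Net change in total surplus = -14812/15

Pre-subsidy: 712 - 8P = -22 + 7P gives P* = 734/15, Q* = 4808/15.
With the rebate, buyers effectively pay Pb = Ps − 23, where Ps is the price sellers receive.
Demand in terms of Ps becomes Qd = 712 − 8(Ps − 23) = 896 - 8Ps. Setting this equal to supply: 896 - 8Ps = -22 + 7Ps, so Ps = 61.2.
Buyers pay Pb = 61.2 − 23 = 38.2; Q' = -22 + 7·61.2 = 406.4.
ΔCS = ½(4808/15 + 406.4)(734/15 − 38.2) = 877772/225; ΔPS = ½(4808/15 + 406.4)(61.2 − 734/15) = 1003168/225.
Government spending = 23 × 406.4 = 9347.2.
Net change = 877772/225 + 1003168/225 − 9347.2 = -14812/15. The loss equals the DWL triangle ½·23·1288/15.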